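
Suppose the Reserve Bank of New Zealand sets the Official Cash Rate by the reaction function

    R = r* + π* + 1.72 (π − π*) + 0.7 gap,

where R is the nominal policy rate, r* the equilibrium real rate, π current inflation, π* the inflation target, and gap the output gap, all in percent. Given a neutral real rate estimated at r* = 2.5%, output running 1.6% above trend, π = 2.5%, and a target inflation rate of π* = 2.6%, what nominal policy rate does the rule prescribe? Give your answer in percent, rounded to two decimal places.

Output 1.6% above potential → gap = 1.6.
R = 2.5 + 2.6 + 1.72 × (2.5 − 2.6) + 0.7 × 1.6
   = 2.5 + 2.6 − 0.172 + 1.12 = 6.05

6.05%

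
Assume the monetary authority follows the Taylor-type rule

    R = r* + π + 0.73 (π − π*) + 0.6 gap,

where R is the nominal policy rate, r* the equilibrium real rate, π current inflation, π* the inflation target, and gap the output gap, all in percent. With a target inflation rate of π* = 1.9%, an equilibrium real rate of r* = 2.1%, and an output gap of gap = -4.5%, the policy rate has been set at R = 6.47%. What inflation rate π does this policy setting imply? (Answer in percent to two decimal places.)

Collecting π: R = r* + (1 + 0.73) π − 0.73 π* + 0.6 gap
1.73 π = 6.47 − 2.1 + 0.73 × 1.9 − 0.6 × (-4.5) = 8.457
π = 8.457 / 1.73 = 4.89

4.89%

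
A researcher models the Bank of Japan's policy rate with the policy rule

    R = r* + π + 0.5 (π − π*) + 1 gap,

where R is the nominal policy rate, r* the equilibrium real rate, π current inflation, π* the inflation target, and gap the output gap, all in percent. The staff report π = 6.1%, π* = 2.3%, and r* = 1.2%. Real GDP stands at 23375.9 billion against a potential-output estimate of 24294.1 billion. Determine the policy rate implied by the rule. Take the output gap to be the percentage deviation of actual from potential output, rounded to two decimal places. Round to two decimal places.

Output gap = 100 × (23375.9 − 24294.1) / 24294.1 = -3.78%.
R = 1.20 + 6.10 + 0.5 × (6.10 − 2.30) + 1 × (-3.78)
   = 1.20 + 6.1 + 1.9 − 3.78 = 5.42

5.42%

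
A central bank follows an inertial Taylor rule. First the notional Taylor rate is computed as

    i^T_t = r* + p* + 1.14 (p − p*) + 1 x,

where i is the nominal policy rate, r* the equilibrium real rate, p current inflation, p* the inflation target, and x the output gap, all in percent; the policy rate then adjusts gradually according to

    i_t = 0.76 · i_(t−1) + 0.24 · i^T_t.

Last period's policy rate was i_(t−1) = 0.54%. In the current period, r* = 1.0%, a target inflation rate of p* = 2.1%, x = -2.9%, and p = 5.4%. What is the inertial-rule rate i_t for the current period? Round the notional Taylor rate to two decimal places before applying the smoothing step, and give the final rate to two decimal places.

1.36%

i^T_t = 1.0 + 2.1 + 1.14 × (5.4 − 2.1) + 1 × (-2.9)
   = 1.0 + 2.1 + 3.762 − 2.9 = 3.96
i_t = 0.76 × 0.54 + 0.24 × 3.96 = 0.4104 + 0.9504 = 1.36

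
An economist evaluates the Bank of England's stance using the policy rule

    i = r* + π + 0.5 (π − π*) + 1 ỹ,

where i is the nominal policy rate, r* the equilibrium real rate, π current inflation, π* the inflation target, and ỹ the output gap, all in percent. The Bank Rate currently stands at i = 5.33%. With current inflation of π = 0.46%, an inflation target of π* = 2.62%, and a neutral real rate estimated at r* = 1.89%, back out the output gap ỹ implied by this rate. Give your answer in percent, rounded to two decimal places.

4.06%

1 ỹ = 5.33 − 1.89 − 0.46 − 0.5 × (0.46 − 2.62) = 4.06
ỹ = 4.06 / 1 = 4.06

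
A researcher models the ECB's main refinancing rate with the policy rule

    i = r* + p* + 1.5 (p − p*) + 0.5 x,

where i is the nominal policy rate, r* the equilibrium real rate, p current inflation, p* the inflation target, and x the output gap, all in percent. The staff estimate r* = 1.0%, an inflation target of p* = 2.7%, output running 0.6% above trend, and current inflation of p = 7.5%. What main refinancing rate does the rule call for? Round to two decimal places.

11.20%

Output 0.6% above potential → x = 0.6.
i = 1.0 + 2.7 + 1.5 × (7.5 − 2.7) + 0.5 × 0.6
   = 1.0 + 2.7 + 7.2 + 0.3 = 11.20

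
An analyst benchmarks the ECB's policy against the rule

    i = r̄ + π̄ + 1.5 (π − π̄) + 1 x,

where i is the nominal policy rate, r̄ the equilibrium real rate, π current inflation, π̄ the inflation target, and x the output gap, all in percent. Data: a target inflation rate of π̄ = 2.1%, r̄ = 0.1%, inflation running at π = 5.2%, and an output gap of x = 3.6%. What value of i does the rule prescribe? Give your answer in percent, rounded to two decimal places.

10.45%

i = 0.1 + 2.1 + 1.5 × (5.2 − 2.1) + 1 × 3.6
   = 0.1 + 2.1 + 4.65 + 3.6 = 10.45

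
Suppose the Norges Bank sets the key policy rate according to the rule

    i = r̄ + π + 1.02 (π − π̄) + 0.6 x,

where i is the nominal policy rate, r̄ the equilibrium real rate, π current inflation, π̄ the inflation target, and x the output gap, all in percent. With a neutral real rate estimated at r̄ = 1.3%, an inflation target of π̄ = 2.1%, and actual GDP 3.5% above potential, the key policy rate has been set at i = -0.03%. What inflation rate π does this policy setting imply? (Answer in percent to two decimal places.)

-0.64%

Output 3.5% above potential → x = 3.5.
Collecting π: i = r̄ + (1 + 1.02) π − 1.02 π̄ + 0.6 x
2.02 π = -0.03 − 1.3 + 1.02 × 2.1 − 0.6 × 3.5 = -1.288
π = -1.288 / 2.02 = -0.64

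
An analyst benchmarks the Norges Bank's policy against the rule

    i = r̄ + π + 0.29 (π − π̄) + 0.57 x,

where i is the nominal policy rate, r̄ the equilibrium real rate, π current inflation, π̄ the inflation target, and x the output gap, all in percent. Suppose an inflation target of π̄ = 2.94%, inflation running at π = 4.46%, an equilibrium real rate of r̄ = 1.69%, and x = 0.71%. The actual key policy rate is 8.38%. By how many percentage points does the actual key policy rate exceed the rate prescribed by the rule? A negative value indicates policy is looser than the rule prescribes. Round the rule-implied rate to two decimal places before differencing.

i = 1.69 + 4.46 + 0.29 × (4.46 − 2.94) + 0.57 × 0.71
   = 1.69 + 4.46 + 0.4408 + 0.4047 = 7.00
Deviation = 8.38 − 7.00 = 1.38 pp.

1.38 pp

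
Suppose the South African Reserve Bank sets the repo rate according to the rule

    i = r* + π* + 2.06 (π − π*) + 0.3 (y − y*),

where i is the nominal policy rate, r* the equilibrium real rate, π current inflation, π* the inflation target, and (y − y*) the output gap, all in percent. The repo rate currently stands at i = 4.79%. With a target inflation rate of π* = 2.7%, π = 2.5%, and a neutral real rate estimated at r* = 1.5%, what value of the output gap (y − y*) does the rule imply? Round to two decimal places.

0.3 (y − y*) = 4.79 − 1.5 − 2.7 − 2.06 × (2.5 − 2.7) = 1.002
(y − y*) = 1.002 / 0.3 = 3.34

3.34%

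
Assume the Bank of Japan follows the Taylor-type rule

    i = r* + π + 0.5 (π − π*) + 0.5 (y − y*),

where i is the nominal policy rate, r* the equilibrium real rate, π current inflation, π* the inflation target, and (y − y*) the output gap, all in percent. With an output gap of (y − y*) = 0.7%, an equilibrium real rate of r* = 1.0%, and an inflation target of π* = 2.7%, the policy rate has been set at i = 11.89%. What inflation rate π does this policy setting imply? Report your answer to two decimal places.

Collecting π: i = r* + (1 + 0.5) π − 0.5 π* + 0.5 (y − y*)
1.5 π = 11.89 − 1.0 + 0.5 × 2.7 − 0.5 × 0.7 = 11.89
π = 11.89 / 1.5 = 7.93

7.93%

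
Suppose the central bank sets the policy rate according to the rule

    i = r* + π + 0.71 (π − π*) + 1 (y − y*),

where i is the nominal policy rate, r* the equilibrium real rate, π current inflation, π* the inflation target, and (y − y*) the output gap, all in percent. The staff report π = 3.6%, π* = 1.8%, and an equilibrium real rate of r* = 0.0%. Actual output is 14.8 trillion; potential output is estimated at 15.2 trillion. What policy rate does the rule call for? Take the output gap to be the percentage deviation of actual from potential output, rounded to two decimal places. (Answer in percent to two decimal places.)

Output gap = 100 × (14.8 − 15.2) / 15.2 = -2.63%.
i = 0.00 + 3.60 + 0.71 × (3.60 − 1.80) + 1 × (-2.63)
   = 0.00 + 3.6 + 1.278 − 2.63 = 2.25

2.25%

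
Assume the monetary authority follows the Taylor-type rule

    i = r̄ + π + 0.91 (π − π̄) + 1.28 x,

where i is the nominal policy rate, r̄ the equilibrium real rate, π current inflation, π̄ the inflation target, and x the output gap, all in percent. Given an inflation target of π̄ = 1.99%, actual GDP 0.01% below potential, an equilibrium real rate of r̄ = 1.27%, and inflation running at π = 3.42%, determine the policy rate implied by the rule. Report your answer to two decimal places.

Output 0.01% below potential → x = -0.01.
i = 1.27 + 3.42 + 0.91 × (3.42 − 1.99) + 1.28 × (-0.01)
   = 1.27 + 3.42 + 1.3013 − 0.0128 = 5.98

5.98%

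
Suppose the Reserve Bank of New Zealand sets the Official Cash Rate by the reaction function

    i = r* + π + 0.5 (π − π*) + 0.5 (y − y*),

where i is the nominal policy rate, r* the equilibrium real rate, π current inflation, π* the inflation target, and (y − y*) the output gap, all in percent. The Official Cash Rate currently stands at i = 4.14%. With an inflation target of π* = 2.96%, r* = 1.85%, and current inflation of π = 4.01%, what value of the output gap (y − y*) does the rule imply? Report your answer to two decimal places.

-4.49%

0.5 (y − y*) = 4.14 − 1.85 − 4.01 − 0.5 × (4.01 − 2.96) = -2.245
(y − y*) = -2.245 / 0.5 = -4.49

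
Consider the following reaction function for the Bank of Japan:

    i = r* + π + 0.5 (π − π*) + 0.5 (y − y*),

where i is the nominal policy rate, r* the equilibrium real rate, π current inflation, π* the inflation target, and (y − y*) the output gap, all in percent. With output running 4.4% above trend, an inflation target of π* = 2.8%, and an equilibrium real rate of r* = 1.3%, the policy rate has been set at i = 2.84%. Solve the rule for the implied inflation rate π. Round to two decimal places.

Output 4.4% above potential → (y − y*) = 4.4.
Collecting π: i = r* + (1 + 0.5) π − 0.5 π* + 0.5 (y − y*)
1.5 π = 2.84 − 1.3 + 0.5 × 2.8 − 0.5 × 4.4 = 0.74
π = 0.74 / 1.5 = 0.49

0.49%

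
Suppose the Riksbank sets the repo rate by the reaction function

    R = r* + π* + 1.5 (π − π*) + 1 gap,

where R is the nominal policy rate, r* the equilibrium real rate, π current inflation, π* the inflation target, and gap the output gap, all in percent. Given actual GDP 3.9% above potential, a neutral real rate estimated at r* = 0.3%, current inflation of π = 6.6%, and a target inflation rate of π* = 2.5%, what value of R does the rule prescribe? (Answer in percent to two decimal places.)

Output 3.9% above potential → gap = 3.9.
R = 0.3 + 2.5 + 1.5 × (6.6 − 2.5) + 1 × 3.9
   = 0.3 + 2.5 + 6.15 + 3.9 = 12.85

12.85%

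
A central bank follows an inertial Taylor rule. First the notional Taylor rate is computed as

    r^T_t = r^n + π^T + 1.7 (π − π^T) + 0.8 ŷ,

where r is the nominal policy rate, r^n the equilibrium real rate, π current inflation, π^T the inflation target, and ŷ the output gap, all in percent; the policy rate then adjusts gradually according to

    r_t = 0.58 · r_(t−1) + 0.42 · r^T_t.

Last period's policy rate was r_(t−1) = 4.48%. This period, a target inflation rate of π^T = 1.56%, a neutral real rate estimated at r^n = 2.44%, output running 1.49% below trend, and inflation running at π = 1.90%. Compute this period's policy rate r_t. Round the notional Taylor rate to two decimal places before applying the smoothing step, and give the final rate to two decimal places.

Output 1.49% below potential → ŷ = -1.49.
r^T_t = 2.44 + 1.56 + 1.7 × (1.90 − 1.56) + 0.8 × (-1.49)
   = 2.44 + 1.56 + 0.578 − 1.192 = 3.39
r_t = 0.58 × 4.48 + 0.42 × 3.39 = 2.5984 + 1.4238 = 4.02

4.02%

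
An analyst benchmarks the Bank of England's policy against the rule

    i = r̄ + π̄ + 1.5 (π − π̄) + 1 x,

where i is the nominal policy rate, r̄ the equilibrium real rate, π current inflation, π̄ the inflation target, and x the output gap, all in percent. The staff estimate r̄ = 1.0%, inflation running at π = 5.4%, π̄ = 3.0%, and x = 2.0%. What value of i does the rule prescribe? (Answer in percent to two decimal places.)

9.60%

i = 1.0 + 3.0 + 1.5 × (5.4 − 3.0) + 1 × 2.0
   = 1.0 + 3 + 3.6 + 2 = 9.60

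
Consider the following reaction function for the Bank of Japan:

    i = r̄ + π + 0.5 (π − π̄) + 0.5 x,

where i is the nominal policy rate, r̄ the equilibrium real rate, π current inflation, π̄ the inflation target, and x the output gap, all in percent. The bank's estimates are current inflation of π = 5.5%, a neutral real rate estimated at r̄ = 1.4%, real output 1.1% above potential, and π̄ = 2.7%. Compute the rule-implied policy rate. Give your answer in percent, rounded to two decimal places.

8.85%

Output 1.1% above potential → x = 1.1.
i = 1.4 + 5.5 + 0.5 × (5.5 − 2.7) + 0.5 × 1.1
   = 1.4 + 5.5 + 1.4 + 0.55 = 8.85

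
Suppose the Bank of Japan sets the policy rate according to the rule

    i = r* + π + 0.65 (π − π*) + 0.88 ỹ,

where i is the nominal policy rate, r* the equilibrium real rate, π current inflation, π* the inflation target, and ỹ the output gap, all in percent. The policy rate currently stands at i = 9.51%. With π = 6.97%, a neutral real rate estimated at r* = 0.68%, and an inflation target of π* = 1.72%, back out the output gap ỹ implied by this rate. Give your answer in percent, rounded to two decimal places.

0.88 ỹ = 9.51 − 0.68 − 6.97 − 0.65 × (6.97 − 1.72) = -1.5525
ỹ = -1.5525 / 0.88 = -1.76

-1.76%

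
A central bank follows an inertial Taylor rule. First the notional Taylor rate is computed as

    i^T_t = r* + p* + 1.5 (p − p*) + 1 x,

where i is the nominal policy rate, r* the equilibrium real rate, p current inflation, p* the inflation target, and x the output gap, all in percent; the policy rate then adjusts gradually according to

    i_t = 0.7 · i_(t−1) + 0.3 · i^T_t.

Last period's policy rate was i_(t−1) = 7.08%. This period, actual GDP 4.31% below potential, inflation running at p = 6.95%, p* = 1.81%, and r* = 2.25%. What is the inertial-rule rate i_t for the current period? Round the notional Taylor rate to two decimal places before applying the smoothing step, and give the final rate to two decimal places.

Output 4.31% below potential → x = -4.31.
i^T_t = 2.25 + 1.81 + 1.5 × (6.95 − 1.81) + 1 × (-4.31)
   = 2.25 + 1.81 + 7.71 − 4.31 = 7.46
i_t = 0.7 × 7.08 + 0.3 × 7.46 = 4.956 + 2.238 = 7.19

7.19%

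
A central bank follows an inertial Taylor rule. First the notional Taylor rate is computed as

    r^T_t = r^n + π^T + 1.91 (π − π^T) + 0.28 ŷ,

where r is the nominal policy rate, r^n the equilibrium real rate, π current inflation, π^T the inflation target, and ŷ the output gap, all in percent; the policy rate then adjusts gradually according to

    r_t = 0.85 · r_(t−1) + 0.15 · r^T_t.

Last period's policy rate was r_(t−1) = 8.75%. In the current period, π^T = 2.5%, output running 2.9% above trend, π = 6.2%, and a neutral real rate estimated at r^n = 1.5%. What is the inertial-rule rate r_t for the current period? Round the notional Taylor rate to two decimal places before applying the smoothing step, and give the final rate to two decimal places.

9.22%

Output 2.9% above potential → ŷ = 2.9.
r^T_t = 1.5 + 2.5 + 1.91 × (6.2 − 2.5) + 0.28 × 2.9
   = 1.5 + 2.5 + 7.067 + 0.812 = 11.88
r_t = 0.85 × 8.75 + 0.15 × 11.88 = 7.4375 + 1.782 = 9.22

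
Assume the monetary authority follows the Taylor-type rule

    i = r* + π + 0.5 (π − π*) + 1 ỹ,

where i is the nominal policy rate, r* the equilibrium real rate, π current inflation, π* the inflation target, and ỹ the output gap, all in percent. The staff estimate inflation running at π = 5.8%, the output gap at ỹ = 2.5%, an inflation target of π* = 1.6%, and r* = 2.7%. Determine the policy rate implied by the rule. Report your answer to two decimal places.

13.10%

i = 2.7 + 5.8 + 0.5 × (5.8 − 1.6) + 1 × 2.5
   = 2.7 + 5.8 + 2.1 + 2.5 = 13.10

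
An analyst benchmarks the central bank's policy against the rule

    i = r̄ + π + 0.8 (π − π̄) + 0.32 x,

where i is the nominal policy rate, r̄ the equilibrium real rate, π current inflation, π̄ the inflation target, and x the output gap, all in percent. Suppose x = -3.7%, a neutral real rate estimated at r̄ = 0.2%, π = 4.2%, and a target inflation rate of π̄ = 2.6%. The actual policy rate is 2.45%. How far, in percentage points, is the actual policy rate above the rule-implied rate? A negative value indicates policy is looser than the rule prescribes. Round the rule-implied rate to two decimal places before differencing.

-2.05 pp

i = 0.2 + 4.2 + 0.8 × (4.2 − 2.6) + 0.32 × (-3.7)
   = 0.2 + 4.2 + 1.28 − 1.184 = 4.50
Deviation = 2.45 − 4.50 = -2.05 pp.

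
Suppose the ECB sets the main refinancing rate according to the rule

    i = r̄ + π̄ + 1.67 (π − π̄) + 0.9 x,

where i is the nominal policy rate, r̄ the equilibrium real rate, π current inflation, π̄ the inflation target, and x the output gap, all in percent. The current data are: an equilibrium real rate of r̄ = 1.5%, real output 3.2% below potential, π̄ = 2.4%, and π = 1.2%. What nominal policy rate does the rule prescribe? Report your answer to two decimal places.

-0.98%

Output 3.2% below potential → x = -3.2.
i = 1.5 + 2.4 + 1.67 × (1.2 − 2.4) + 0.9 × (-3.2)
   = 1.5 + 2.4 − 2.004 − 2.88 = -0.98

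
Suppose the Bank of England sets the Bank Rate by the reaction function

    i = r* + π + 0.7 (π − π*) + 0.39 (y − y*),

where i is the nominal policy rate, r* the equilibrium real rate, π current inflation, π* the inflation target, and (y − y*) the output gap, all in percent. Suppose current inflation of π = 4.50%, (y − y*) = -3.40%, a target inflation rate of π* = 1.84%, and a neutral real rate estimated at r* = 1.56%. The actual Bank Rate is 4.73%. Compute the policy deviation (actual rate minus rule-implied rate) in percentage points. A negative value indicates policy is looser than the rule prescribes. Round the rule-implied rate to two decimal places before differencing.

-1.87 pp

i = 1.56 + 4.50 + 0.7 × (4.50 − 1.84) + 0.39 × (-3.40)
   = 1.56 + 4.5 + 1.862 − 1.326 = 6.60
Deviation = 4.73 − 6.60 = -1.87 pp.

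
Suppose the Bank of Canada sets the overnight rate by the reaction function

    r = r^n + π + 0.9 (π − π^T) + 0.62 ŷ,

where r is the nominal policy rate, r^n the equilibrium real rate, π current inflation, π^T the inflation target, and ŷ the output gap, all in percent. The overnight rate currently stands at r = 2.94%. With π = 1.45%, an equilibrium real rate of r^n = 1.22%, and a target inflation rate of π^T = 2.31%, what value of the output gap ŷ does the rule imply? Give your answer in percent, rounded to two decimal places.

0.62 ŷ = 2.94 − 1.22 − 1.45 − 0.9 × (1.45 − 2.31) = 1.044
ŷ = 1.044 / 0.62 = 1.68

1.68%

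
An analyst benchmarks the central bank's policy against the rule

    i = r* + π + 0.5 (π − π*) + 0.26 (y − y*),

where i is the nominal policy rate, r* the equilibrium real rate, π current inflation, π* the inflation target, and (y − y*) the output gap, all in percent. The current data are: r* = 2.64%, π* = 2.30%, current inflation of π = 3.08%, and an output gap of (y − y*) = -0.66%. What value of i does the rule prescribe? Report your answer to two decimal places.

5.94%

i = 2.64 + 3.08 + 0.5 × (3.08 − 2.30) + 0.26 × (-0.66)
   = 2.64 + 3.08 + 0.39 − 0.1716 = 5.94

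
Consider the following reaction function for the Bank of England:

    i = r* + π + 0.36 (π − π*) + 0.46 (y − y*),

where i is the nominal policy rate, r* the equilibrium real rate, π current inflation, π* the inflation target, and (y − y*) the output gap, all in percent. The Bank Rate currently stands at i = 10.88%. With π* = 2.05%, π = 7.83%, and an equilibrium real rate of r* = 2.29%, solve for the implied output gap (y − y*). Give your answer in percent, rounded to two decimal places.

-2.87%

0.46 (y − y*) = 10.88 − 2.29 − 7.83 − 0.36 × (7.83 − 2.05) = -1.3208
(y − y*) = -1.3208 / 0.46 = -2.87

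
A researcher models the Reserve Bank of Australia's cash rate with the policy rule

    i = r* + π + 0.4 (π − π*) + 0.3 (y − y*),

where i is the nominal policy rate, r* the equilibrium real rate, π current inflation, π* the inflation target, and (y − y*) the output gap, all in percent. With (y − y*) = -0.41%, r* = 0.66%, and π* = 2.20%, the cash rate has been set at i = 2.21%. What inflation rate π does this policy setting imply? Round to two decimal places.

1.82%

Collecting π: i = r* + (1 + 0.4) π − 0.4 π* + 0.3 (y − y*)
1.4 π = 2.21 − 0.66 + 0.4 × 2.20 − 0.3 × (-0.41) = 2.553
π = 2.553 / 1.4 = 1.82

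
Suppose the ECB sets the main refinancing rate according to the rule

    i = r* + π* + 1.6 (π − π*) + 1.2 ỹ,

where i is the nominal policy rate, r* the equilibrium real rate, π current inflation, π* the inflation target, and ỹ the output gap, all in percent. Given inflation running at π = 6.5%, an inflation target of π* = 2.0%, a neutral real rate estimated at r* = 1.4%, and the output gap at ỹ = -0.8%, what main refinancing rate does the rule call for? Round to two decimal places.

i = 1.4 + 2.0 + 1.6 × (6.5 − 2.0) + 1.2 × (-0.8)
   = 1.4 + 2 + 7.2 − 0.96 = 9.64

9.64%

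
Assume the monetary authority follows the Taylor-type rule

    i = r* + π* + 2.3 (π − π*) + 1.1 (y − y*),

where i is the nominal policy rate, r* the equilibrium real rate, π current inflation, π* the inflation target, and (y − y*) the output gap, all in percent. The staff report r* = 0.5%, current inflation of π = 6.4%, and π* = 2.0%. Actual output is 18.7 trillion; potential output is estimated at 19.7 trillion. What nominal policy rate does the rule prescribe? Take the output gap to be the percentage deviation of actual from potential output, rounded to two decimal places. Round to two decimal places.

Output gap = 100 × (18.7 − 19.7) / 19.7 = -5.08%.
i = 0.50 + 2.00 + 2.3 × (6.40 − 2.00) + 1.1 × (-5.08)
   = 0.50 + 2 + 10.12 − 5.588 = 7.03

7.03%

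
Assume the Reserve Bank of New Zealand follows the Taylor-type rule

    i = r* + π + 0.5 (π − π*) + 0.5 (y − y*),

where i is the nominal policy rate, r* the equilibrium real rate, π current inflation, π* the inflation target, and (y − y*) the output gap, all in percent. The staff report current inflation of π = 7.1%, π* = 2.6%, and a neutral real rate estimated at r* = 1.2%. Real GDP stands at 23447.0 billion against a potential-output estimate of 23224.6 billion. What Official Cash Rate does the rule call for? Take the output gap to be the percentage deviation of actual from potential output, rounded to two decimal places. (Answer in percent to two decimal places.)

11.03%

Output gap = 100 × (23447.0 − 23224.6) / 23224.6 = 0.96%.
i = 1.20 + 7.10 + 0.5 × (7.10 − 2.60) + 0.5 × 0.96
   = 1.20 + 7.1 + 2.25 + 0.48 = 11.03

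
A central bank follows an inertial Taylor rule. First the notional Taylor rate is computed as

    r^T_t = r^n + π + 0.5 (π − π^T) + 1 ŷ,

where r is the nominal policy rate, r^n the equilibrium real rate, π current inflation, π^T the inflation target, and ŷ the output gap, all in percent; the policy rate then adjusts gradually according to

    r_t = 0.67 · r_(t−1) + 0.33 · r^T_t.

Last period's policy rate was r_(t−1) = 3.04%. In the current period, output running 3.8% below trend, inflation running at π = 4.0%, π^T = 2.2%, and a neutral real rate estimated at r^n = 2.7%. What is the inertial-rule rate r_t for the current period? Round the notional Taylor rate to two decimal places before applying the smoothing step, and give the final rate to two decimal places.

3.29%

Output 3.8% below potential → ŷ = -3.8.
r^T_t = 2.7 + 4.0 + 0.5 × (4.0 − 2.2) + 1 × (-3.8)
   = 2.7 + 4 + 0.9 − 3.8 = 3.80
r_t = 0.67 × 3.04 + 0.33 × 3.80 = 2.0368 + 1.254 = 3.29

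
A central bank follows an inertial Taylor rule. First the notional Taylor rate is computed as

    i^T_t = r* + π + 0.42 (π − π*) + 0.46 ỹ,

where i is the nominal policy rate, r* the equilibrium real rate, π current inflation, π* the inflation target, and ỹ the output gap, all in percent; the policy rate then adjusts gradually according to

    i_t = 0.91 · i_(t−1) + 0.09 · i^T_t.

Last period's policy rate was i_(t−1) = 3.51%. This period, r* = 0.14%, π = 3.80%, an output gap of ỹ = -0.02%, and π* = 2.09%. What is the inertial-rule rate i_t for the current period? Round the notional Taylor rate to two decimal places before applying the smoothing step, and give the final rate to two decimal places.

i^T_t = 0.14 + 3.80 + 0.42 × (3.80 − 2.09) + 0.46 × (-0.02)
   = 0.14 + 3.8 + 0.7182 − 0.0092 = 4.65
i_t = 0.91 × 3.51 + 0.09 × 4.65 = 3.1941 + 0.4185 = 3.61

3.61%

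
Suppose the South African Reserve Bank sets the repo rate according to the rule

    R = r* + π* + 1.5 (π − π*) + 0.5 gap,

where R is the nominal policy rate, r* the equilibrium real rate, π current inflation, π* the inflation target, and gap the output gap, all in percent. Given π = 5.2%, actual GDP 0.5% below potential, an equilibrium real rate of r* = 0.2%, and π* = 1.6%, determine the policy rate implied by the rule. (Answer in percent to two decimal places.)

6.95%

Output 0.5% below potential → gap = -0.5.
R = 0.2 + 1.6 + 1.5 × (5.2 − 1.6) + 0.5 × (-0.5)
   = 0.2 + 1.6 + 5.4 − 0.25 = 6.95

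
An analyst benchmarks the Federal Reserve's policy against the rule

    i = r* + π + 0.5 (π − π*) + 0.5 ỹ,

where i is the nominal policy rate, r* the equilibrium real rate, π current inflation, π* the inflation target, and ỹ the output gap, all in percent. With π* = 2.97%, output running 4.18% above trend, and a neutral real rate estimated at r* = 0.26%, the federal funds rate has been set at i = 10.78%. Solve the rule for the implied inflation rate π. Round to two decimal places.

6.61%

Output 4.18% above potential → ỹ = 4.18.
Collecting π: i = r* + (1 + 0.5) π − 0.5 π* + 0.5 ỹ
1.5 π = 10.78 − 0.26 + 0.5 × 2.97 − 0.5 × 4.18 = 9.915
π = 9.915 / 1.5 = 6.61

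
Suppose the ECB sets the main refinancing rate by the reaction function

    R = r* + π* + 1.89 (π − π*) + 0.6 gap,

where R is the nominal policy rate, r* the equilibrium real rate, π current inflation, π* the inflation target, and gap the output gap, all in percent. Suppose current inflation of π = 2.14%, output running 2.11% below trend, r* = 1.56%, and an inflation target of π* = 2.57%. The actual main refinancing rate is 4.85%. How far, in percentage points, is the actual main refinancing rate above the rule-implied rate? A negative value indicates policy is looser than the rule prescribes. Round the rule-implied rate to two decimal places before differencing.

Output 2.11% below potential → gap = -2.11.
R = 1.56 + 2.57 + 1.89 × (2.14 − 2.57) + 0.6 × (-2.11)
   = 1.56 + 2.57 − 0.8127 − 1.266 = 2.05
Deviation = 4.85 − 2.05 = 2.80 pp.

2.80 pp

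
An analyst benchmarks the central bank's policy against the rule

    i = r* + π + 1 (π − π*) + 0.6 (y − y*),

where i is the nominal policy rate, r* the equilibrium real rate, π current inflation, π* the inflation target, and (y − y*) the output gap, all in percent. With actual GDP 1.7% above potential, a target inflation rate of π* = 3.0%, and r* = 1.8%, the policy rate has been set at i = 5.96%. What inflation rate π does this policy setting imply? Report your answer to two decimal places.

3.07%

Output 1.7% above potential → (y − y*) = 1.7.
Collecting π: i = r* + (1 + 1) π − 1 π* + 0.6 (y − y*)
2 π = 5.96 − 1.8 + 1 × 3.0 − 0.6 × 1.7 = 6.14
π = 6.14 / 2 = 3.07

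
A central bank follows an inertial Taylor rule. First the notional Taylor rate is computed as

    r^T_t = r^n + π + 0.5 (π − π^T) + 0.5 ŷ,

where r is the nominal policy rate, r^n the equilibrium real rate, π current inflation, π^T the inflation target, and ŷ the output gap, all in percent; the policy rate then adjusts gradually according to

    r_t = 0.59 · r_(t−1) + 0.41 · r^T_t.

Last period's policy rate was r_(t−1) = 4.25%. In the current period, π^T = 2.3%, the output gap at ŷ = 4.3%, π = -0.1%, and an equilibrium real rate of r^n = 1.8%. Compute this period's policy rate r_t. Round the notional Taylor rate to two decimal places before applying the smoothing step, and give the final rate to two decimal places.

3.59%

r^T_t = 1.8 + (-0.1) + 0.5 × (-0.1 − 2.3) + 0.5 × 4.3
   = 1.8 − 0.1 − 1.2 + 2.15 = 2.65
r_t = 0.59 × 4.25 + 0.41 × 2.65 = 2.5075 + 1.0865 = 3.59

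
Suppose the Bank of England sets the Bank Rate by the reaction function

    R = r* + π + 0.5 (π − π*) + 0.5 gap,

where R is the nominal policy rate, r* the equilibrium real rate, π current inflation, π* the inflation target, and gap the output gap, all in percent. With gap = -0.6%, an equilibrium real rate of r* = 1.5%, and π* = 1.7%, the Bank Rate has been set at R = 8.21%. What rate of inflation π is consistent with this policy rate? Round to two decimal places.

Collecting π: R = r* + (1 + 0.5) π − 0.5 π* + 0.5 gap
1.5 π = 8.21 − 1.5 + 0.5 × 1.7 − 0.5 × (-0.6) = 7.86
π = 7.86 / 1.5 = 5.24

5.24%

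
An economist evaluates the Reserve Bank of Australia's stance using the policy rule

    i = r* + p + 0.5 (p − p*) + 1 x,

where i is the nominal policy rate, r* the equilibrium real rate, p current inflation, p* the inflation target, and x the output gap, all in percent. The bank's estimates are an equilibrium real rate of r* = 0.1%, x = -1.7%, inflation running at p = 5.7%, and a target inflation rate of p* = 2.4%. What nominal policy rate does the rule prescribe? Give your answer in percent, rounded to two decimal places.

i = 0.1 + 5.7 + 0.5 × (5.7 − 2.4) + 1 × (-1.7)
   = 0.1 + 5.7 + 1.65 − 1.7 = 5.75

5.75%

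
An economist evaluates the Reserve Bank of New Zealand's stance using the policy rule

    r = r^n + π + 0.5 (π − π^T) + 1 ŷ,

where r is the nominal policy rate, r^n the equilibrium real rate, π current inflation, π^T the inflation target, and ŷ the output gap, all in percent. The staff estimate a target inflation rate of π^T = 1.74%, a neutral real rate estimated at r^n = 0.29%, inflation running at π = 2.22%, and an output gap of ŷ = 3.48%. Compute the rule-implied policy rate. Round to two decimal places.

r = 0.29 + 2.22 + 0.5 × (2.22 − 1.74) + 1 × 3.48
   = 0.29 + 2.22 + 0.24 + 3.48 = 6.23

6.23%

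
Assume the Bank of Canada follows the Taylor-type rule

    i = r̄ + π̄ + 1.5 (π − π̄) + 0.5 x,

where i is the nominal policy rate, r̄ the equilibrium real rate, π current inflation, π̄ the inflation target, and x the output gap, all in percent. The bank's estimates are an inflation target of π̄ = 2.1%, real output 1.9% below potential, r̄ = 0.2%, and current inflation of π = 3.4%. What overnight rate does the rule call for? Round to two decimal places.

3.30%

Output 1.9% below potential → x = -1.9.
i = 0.2 + 2.1 + 1.5 × (3.4 − 2.1) + 0.5 × (-1.9)
   = 0.2 + 2.1 + 1.95 − 0.95 = 3.30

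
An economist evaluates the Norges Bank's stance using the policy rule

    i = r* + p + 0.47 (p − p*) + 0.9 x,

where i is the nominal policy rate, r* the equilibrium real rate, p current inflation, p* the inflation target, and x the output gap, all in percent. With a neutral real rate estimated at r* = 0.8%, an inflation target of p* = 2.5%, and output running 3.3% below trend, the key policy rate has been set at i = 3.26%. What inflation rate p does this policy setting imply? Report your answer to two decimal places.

Output 3.3% below potential → x = -3.3.
Collecting p: i = r* + (1 + 0.47) p − 0.47 p* + 0.9 x
1.47 p = 3.26 − 0.8 + 0.47 × 2.5 − 0.9 × (-3.3) = 6.605
p = 6.605 / 1.47 = 4.49

4.49%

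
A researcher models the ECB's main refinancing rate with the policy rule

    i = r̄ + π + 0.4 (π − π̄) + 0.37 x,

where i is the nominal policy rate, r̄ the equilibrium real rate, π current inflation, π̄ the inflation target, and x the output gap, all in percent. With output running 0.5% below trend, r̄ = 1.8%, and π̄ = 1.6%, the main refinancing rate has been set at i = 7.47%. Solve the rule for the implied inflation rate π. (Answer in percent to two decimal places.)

Output 0.5% below potential → x = -0.5.
Collecting π: i = r̄ + (1 + 0.4) π − 0.4 π̄ + 0.37 x
1.4 π = 7.47 − 1.8 + 0.4 × 1.6 − 0.37 × (-0.5) = 6.495
π = 6.495 / 1.4 = 4.64

4.64%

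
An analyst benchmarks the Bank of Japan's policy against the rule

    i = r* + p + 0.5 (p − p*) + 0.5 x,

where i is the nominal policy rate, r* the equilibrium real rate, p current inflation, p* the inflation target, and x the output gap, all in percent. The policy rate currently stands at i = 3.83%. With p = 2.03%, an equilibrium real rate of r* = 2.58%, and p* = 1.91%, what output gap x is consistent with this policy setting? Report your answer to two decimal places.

-1.68%

0.5 x = 3.83 − 2.58 − 2.03 − 0.5 × (2.03 − 1.91) = -0.84
x = -0.84 / 0.5 = -1.68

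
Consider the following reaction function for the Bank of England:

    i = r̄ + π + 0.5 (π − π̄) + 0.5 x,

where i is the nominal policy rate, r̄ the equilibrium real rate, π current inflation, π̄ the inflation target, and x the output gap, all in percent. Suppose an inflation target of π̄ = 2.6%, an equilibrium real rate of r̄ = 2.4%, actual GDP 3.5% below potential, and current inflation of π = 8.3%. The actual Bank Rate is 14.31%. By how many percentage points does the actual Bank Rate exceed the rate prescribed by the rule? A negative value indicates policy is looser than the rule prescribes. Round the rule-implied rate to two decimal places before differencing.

2.51 pp

Output 3.5% below potential → x = -3.5.
i = 2.4 + 8.3 + 0.5 × (8.3 − 2.6) + 0.5 × (-3.5)
   = 2.4 + 8.3 + 2.85 − 1.75 = 11.80
Deviation = 14.31 − 11.80 = 2.51 pp.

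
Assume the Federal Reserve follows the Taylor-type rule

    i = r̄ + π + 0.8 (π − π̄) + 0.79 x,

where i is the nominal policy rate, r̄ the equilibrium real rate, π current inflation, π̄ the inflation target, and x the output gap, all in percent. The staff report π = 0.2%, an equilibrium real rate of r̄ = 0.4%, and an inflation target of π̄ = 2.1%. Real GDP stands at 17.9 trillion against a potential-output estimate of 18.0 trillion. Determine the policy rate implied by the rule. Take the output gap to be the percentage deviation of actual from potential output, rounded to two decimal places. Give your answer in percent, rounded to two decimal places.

Output gap = 100 × (17.9 − 18.0) / 18.0 = -0.56%.
i = 0.40 + 0.20 + 0.8 × (0.20 − 2.10) + 0.79 × (-0.56)
   = 0.40 + 0.2 − 1.52 − 0.4424 = -1.36

-1.36%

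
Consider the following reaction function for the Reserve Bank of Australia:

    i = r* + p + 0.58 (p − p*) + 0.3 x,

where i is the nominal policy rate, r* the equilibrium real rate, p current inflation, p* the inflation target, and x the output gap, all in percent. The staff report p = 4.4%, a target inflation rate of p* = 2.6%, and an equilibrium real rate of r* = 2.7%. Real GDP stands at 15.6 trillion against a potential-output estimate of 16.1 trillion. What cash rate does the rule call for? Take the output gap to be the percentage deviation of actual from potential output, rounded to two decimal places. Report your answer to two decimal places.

7.21%

Output gap = 100 × (15.6 − 16.1) / 16.1 = -3.11%.
i = 2.70 + 4.40 + 0.58 × (4.40 − 2.60) + 0.3 × (-3.11)
   = 2.70 + 4.4 + 1.044 − 0.933 = 7.21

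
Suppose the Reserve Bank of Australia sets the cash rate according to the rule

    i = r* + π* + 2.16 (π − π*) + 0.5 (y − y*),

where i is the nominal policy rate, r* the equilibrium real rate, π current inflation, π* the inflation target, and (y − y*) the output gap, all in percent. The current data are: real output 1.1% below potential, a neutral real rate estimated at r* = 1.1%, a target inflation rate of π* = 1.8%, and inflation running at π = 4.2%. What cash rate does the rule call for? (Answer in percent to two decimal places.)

Output 1.1% below potential → (y − y*) = -1.1.
i = 1.1 + 1.8 + 2.16 × (4.2 − 1.8) + 0.5 × (-1.1)
   = 1.1 + 1.8 + 5.184 − 0.55 = 7.53

7.53%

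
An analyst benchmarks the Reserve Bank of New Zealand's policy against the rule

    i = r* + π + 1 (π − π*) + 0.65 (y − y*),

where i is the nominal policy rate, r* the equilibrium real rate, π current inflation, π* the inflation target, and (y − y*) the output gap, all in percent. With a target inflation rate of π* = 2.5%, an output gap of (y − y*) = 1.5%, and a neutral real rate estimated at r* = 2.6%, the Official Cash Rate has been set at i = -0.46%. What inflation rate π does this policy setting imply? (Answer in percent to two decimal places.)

Collecting π: i = r* + (1 + 1) π − 1 π* + 0.65 (y − y*)
2 π = -0.46 − 2.6 + 1 × 2.5 − 0.65 × 1.5 = -1.535
π = -1.535 / 2 = -0.77

-0.77%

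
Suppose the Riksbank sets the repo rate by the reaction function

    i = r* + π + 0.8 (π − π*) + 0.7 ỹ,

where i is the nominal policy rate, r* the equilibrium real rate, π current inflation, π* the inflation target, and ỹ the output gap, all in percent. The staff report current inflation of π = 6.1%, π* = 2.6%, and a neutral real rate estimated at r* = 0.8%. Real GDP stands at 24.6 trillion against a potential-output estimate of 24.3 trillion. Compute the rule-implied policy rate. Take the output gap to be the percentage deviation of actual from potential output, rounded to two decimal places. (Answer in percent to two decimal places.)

10.56%

Output gap = 100 × (24.6 − 24.3) / 24.3 = 1.23%.
i = 0.80 + 6.10 + 0.8 × (6.10 − 2.60) + 0.7 × 1.23
   = 0.80 + 6.1 + 2.8 + 0.861 = 10.56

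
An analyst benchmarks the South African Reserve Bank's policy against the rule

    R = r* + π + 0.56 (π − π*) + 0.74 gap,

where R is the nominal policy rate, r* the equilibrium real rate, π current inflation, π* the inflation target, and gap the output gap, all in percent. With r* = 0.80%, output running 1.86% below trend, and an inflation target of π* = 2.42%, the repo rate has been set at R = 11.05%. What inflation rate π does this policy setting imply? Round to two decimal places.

Output 1.86% below potential → gap = -1.86.
Collecting π: R = r* + (1 + 0.56) π − 0.56 π* + 0.74 gap
1.56 π = 11.05 − 0.80 + 0.56 × 2.42 − 0.74 × (-1.86) = 12.9816
π = 12.9816 / 1.56 = 8.32

8.32%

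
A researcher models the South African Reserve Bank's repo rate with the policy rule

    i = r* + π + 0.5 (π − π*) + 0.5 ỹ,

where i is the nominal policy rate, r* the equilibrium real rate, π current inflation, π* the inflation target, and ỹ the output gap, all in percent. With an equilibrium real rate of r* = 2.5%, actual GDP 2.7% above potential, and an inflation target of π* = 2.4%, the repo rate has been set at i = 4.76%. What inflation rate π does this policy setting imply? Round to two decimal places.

Output 2.7% above potential → ỹ = 2.7.
Collecting π: i = r* + (1 + 0.5) π − 0.5 π* + 0.5 ỹ
1.5 π = 4.76 − 2.5 + 0.5 × 2.4 − 0.5 × 2.7 = 2.11
π = 2.11 / 1.5 = 1.41

1.41%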